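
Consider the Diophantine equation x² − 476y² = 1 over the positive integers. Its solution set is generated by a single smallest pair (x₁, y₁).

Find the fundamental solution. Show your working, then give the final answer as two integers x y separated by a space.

√476 → a₀=21, period (1,4,2,10,2,4,1,42); ℓ=8 even so k=7
i=0: a=21 ⇒ p=21, q=1
…
i=3: a=2 ⇒ p=240, q=11
…
i=5: a=2 ⇒ p=5258, q=241
i=6: a=4 ⇒ p=23541, q=1079
i=7: a=1 ⇒ p=28799, q=1320
fundamental: x₁=28799, y₁=1320  (since 829382401 − 476·1742400 = 1)

28799 1320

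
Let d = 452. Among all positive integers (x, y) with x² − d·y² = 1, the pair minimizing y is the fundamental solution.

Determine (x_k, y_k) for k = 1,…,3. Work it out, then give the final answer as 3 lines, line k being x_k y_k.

1204353 56648
2900932297217 136448377488
6987493029899166849 328664025545553880

[21; 3,1,5,3,10,3,5,1,3,42] for √452; ℓ=10 ⇒ convergent index 9
i=0: a=21 ⇒ p=21, q=1
…
i=2: a=1 ⇒ p=85, q=4
i=3: a=5 ⇒ p=489, q=23
i=4: a=3 ⇒ p=1552, q=73
…
i=7: a=5 ⇒ p=263904, q=12413
i=8: a=1 ⇒ p=313483, q=14745
i=9: a=3 ⇒ p=1204353, q=56648
fundamental: x₁=1204353, y₁=56648  (since 1450466148609 − 452·3208995904 = 1)
(x_2, y_2) = (1204353·1204353 + 452·56648·56648, 1204353·56648 + 56648·1204353) = (2900932297217, 136448377488)
(x_3, y_3) = (1204353·2900932297217 + 452·56648·136448377488, 1204353·136448377488 + 56648·2900932297217) = (6987493029899166849, 328664025545553880)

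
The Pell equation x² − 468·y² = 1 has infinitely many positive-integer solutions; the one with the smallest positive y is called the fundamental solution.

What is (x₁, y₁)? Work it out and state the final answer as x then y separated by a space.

[21; 1,1,1,2,1,1,1,42] for √468; ℓ=8 ⇒ convergent index 7
step 0: (21, 1)  from 21·(1,0) + (0,1)
step 1: (22, 1)  from 1·(21,1) + (1,0)
step 2: (43, 2)  from 1·(22,1) + (21,1)
…
step 4: (173, 8)  from 2·(65,3) + (43,2)
step 5: (238, 11)  from 1·(173,8) + (65,3)
step 6: (411, 19)  from 1·(238,11) + (173,8)
step 7: (649, 30)  from 1·(411,19) + (238,11)
fundamental: x₁=649, y₁=30  (since 421201 − 468·900 = 1)

649 30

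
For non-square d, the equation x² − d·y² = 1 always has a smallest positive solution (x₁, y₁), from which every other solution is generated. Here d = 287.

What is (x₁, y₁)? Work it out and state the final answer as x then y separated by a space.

288 17

√287 → a₀=16, period (1,15,1,32); ℓ=4 even so k=3
i=0: a=16 ⇒ p=16, q=1
i=1: a=1 ⇒ p=17, q=1
i=2: a=15 ⇒ p=271, q=16
i=3: a=1 ⇒ p=288, q=17
→ (288, 17).  Check: 288²=82944, 287·17²=82943, difference 1.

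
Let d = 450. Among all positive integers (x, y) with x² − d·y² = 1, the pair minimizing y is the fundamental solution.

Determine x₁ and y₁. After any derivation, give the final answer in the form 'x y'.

d=450: √d = [21; 4,1,2,4,2,1,4,42] (ℓ=8, even), read p_7/q_7
step 0: (21, 1)  from 21·(1,0) + (0,1)
step 1: (85, 4)  from 4·(21,1) + (1,0)
…
step 3: (297, 14)  from 2·(106,5) + (85,4)
step 4: (1294, 61)  from 4·(297,14) + (106,5)
step 5: (2885, 136)  from 2·(1294,61) + (297,14)
step 6: (4179, 197)  from 1·(2885,136) + (1294,61)
step 7: (19601, 924)  from 4·(4179,197) + (2885,136)
→ (19601, 924).  Check: 19601²=384199201, 450·924²=384199200, difference 1.

19601 924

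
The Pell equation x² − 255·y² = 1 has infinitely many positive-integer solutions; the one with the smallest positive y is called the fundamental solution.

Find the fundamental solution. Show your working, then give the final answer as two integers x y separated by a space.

16 1

d=255: √d = [15; 1,30] (ℓ=2, even), read p_1/q_1
a_0=15:  p_0=15·1+0=15,  q_0=15·0+1=1
a_1=1:  p_1=1·15+1=16,  q_1=1·1+0=1
(x₁, y₁) = (16, 1);  16² − 255·1² = 1 ✓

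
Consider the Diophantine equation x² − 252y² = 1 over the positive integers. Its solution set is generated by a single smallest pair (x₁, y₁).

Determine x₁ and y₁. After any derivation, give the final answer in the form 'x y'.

127 8

[15; 1,6,1,30] for √252; ℓ=4 ⇒ convergent index 3
step 0: (15, 1)  from 15·(1,0) + (0,1)
step 1: (16, 1)  from 1·(15,1) + (1,0)
step 2: (111, 7)  from 6·(16,1) + (15,1)
step 3: (127, 8)  from 1·(111,7) + (16,1)
fundamental: x₁=127, y₁=8  (since 16129 − 252·64 = 1)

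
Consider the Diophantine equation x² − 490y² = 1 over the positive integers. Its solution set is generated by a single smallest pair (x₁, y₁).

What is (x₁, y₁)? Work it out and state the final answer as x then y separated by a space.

√490 → a₀=22, period (7,2,1,4,4,4,1,2,7,44); ℓ=10 even so k=9
step 0: (22, 1)  from 22·(1,0) + (0,1)
step 1: (155, 7)  from 7·(22,1) + (1,0)
step 2: (332, 15)  from 2·(155,7) + (22,1)
step 3: (487, 22)  from 1·(332,15) + (155,7)
step 4: (2280, 103)  from 4·(487,22) + (332,15)
…
step 6: (40708, 1839)  from 4·(9607,434) + (2280,103)
…
step 8: (141338, 6385)  from 2·(50315,2273) + (40708,1839)
step 9: (1039681, 46968)  from 7·(141338,6385) + (50315,2273)
→ (1039681, 46968).  Check: 1039681²=1080936581761, 490·46968²=1080936581760, difference 1.

1039681 46968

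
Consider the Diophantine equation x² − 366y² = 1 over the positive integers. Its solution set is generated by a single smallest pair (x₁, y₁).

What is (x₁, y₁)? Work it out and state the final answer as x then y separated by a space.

907925 47458

d=366: √d = [19; 7,1,1,1,2,12,2,1,1,1,7,38] (ℓ=12, even), read p_11/q_11
step 0: (19, 1)  from 19·(1,0) + (0,1)
step 1: (134, 7)  from 7·(19,1) + (1,0)
…
step 3: (287, 15)  from 1·(153,8) + (134,7)
step 4: (440, 23)  from 1·(287,15) + (153,8)
step 5: (1167, 61)  from 2·(440,23) + (287,15)
step 6: (14444, 755)  from 12·(1167,61) + (440,23)
…
step 9: (74554, 3897)  from 1·(44499,2326) + (30055,1571)
step 10: (119053, 6223)  from 1·(74554,3897) + (44499,2326)
step 11: (907925, 47458)  from 7·(119053,6223) + (74554,3897)
fundamental: x₁=907925, y₁=47458  (since 824327805625 − 366·2252261764 = 1)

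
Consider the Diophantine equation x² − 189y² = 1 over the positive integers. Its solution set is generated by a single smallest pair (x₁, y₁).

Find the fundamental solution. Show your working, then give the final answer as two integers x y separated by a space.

55 4

√189 = [13; 1,2,1,26, …], period ℓ=4 (even) → k=3
k=0  a_k=13  p_k/q_k = 13/1
…
k=2  a_k=2  p_k/q_k = 41/3
k=3  a_k=1  p_k/q_k = 55/4
(x₁, y₁) = (55, 4);  55² − 189·4² = 1 ✓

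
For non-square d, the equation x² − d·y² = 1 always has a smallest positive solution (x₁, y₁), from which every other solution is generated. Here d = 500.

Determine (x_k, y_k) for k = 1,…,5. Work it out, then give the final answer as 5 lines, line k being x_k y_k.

930249 41602
1730726404001 77400437796
3220013013190122249 144003359718540806
5990827771012465337616001 267917962749548332043592
11145923086309929722690704506249 498460833859465169310720288010

√500 = [22; 2,1,3,2,1,…,1,2,44, …], period ℓ=14 (even) → k=13
i=0: a=22 ⇒ p=22, q=1
i=1: a=2 ⇒ p=45, q=2
…
i=3: a=3 ⇒ p=246, q=11
i=4: a=2 ⇒ p=559, q=25
i=5: a=1 ⇒ p=805, q=36
…
i=8: a=1 ⇒ p=15809, q=707
i=9: a=1 ⇒ p=30254, q=1353
…
i=12: a=1 ⇒ p=335522, q=15005
i=13: a=2 ⇒ p=930249, q=41602
→ (930249, 41602).  Check: 930249²=865363202001, 500·41602²=865363202000, difference 1.
n=2: (930249,41602)∘(930249,41602) = (930249·930249+500·41602·41602, 930249·41602+41602·930249) = (1730726404001,77400437796)
n=3: (1730726404001,77400437796)∘(930249,41602) = (930249·1730726404001+500·41602·77400437796, 930249·77400437796+41602·1730726404001) = (3220013013190122249,144003359718540806)
n=4: (3220013013190122249,144003359718540806)∘(930249,41602) = (930249·3220013013190122249+500·41602·144003359718540806, 930249·144003359718540806+41602·3220013013190122249) = (5990827771012465337616001,267917962749548332043592)
n=5: (5990827771012465337616001,267917962749548332043592)∘(930249,41602) = (930249·5990827771012465337616001+500·41602·267917962749548332043592, 930249·267917962749548332043592+41602·5990827771012465337616001) = (11145923086309929722690704506249,498460833859465169310720288010)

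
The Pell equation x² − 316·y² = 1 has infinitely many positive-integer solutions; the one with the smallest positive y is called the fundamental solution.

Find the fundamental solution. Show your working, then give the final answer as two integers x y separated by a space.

12799 720

√316 = [17; 1,3,2,8,2,3,1,34, …], period ℓ=8 (even) → k=7
k=0  a_k=17  p_k/q_k = 17/1
…
k=3  a_k=2  p_k/q_k = 160/9
k=4  a_k=8  p_k/q_k = 1351/76
k=5  a_k=2  p_k/q_k = 2862/161
k=6  a_k=3  p_k/q_k = 9937/559
k=7  a_k=1  p_k/q_k = 12799/720
(x₁, y₁) = (12799, 720);  12799² − 316·720² = 1 ✓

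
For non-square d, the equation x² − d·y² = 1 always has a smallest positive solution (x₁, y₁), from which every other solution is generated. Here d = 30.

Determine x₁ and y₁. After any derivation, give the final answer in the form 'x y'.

11 2

√30 = [5; 2,10, …], period ℓ=2 (even) → k=1
a_0=5:  p_0=5·1+0=5,  q_0=5·0+1=1
a_1=2:  p_1=2·5+1=11,  q_1=2·1+0=2
(x₁, y₁) = (11, 2);  11² − 30·2² = 1 ✓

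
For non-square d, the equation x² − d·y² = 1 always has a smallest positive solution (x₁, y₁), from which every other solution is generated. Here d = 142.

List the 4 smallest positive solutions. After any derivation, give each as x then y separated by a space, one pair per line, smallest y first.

√142 = [11; 1,10,1,22, …], period ℓ=4 (even) → k=3
step 0: (11, 1)  from 11·(1,0) + (0,1)
…
step 2: (131, 11)  from 10·(12,1) + (11,1)
step 3: (143, 12)  from 1·(131,11) + (12,1)
(x₁, y₁) = (143, 12);  143² − 142·12² = 1 ✓
k=2:  x_2 = 143·143+142·12·12 = 40897,  y_2 = 143·12+12·143 = 3432
k=3:  x_3 = 143·40897+142·12·3432 = 11696399,  y_3 = 143·3432+12·40897 = 981540
k=4:  x_4 = 143·11696399+142·12·981540 = 3345129217,  y_4 = 143·981540+12·11696399 = 280717008

143 12
40897 3432
11696399 981540
3345129217 280717008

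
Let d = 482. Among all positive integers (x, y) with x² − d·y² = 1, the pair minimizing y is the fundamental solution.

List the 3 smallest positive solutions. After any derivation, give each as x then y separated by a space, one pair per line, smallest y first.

√482 → a₀=21, period (1,20,1,42); ℓ=4 even so k=3
a_0=21:  p_0=21·1+0=21,  q_0=21·0+1=1
…
a_2=20:  p_2=20·22+21=461,  q_2=20·1+1=21
a_3=1:  p_3=1·461+22=483,  q_3=1·21+1=22
(x₁, y₁) = (483, 22);  483² − 482·22² = 1 ✓
n=2: (483,22)∘(483,22) = (483·483+482·22·22, 483·22+22·483) = (466577,21252)
n=3: (466577,21252)∘(483,22) = (483·466577+482·22·21252, 483·21252+22·466577) = (450712899,20529410)

483 22
466577 21252
450712899 20529410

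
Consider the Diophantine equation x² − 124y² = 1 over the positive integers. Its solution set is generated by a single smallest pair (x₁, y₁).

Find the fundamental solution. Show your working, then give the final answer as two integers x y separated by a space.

4620799 414960

[11; 7,2,1,1,1,…,2,7,22] for √124; ℓ=16 ⇒ convergent index 15
i=0: a=11 ⇒ p=11, q=1
i=1: a=7 ⇒ p=78, q=7
…
i=3: a=1 ⇒ p=245, q=22
…
i=6: a=3 ⇒ p=2383, q=214
i=7: a=1 ⇒ p=3040, q=273
i=8: a=4 ⇒ p=14543, q=1306
i=9: a=1 ⇒ p=17583, q=1579
i=10: a=3 ⇒ p=67292, q=6043
i=11: a=1 ⇒ p=84875, q=7622
…
i=14: a=2 ⇒ p=626251, q=56239
i=15: a=7 ⇒ p=4620799, q=414960
fundamental: x₁=4620799, y₁=414960  (since 21351783398401 − 124·172191801600 = 1)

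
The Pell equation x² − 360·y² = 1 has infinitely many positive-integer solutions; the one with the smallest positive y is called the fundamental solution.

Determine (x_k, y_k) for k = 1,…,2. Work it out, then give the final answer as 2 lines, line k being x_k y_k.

19 1
721 38

d=360: √d = [18; 1,36] (ℓ=2, even), read p_1/q_1
i=0: a=18 ⇒ p=18, q=1
i=1: a=1 ⇒ p=19, q=1
(x₁, y₁) = (19, 1);  19² − 360·1² = 1 ✓
k=2:  x_2 = 19·19+360·1·1 = 721,  y_2 = 19·1+1·19 = 38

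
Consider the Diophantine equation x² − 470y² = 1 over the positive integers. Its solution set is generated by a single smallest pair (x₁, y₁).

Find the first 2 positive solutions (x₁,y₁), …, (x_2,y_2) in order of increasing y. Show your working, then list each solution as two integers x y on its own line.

√470 = [21; 1,2,8,2,1,42, …], period ℓ=6 (even) → k=5
i=0: a=21 ⇒ p=21, q=1
i=1: a=1 ⇒ p=22, q=1
i=2: a=2 ⇒ p=65, q=3
i=3: a=8 ⇒ p=542, q=25
i=4: a=2 ⇒ p=1149, q=53
i=5: a=1 ⇒ p=1691, q=78
(x₁, y₁) = (1691, 78);  1691² − 470·78² = 1 ✓
n=2: (1691,78)∘(1691,78) = (1691·1691+470·78·78, 1691·78+78·1691) = (5718961,263796)

1691 78
5718961 263796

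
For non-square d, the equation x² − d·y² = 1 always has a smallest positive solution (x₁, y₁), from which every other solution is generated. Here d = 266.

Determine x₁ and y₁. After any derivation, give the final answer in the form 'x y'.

685 42

√266 = [16; 3,4,3,32, …], period ℓ=4 (even) → k=3
k=0  a_k=16  p_k/q_k = 16/1
…
k=2  a_k=4  p_k/q_k = 212/13
k=3  a_k=3  p_k/q_k = 685/42
(x₁, y₁) = (685, 42);  685² − 266·42² = 1 ✓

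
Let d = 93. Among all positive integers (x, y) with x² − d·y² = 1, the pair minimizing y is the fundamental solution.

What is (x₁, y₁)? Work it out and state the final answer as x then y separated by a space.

√93 → a₀=9, period (1,1,1,4,6,4,1,1,1,18); ℓ=10 even so k=9
step 0: (9, 1)  from 9·(1,0) + (0,1)
…
step 2: (19, 2)  from 1·(10,1) + (9,1)
…
step 4: (135, 14)  from 4·(29,3) + (19,2)
…
step 6: (3491, 362)  from 4·(839,87) + (135,14)
…
step 8: (7821, 811)  from 1·(4330,449) + (3491,362)
step 9: (12151, 1260)  from 1·(7821,811) + (4330,449)
(x₁, y₁) = (12151, 1260);  12151² − 93·1260² = 1 ✓

12151 1260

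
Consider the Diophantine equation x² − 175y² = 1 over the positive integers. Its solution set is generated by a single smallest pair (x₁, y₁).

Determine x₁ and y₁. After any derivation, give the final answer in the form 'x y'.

[13; 4,2,1,2,4,26] for √175; ℓ=6 ⇒ convergent index 5
i=0: a=13 ⇒ p=13, q=1
i=1: a=4 ⇒ p=53, q=4
i=2: a=2 ⇒ p=119, q=9
i=3: a=1 ⇒ p=172, q=13
i=4: a=2 ⇒ p=463, q=35
i=5: a=4 ⇒ p=2024, q=153
fundamental: x₁=2024, y₁=153  (since 4096576 − 175·23409 = 1)

2024 153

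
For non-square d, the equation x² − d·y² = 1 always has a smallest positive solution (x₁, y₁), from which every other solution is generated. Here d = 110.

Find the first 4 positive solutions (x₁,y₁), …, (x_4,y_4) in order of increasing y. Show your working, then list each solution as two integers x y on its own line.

21 2
881 84
36981 3526
1552321 148008

√110 → a₀=10, period (2,20); ℓ=2 even so k=1
a_0=10:  p_0=10·1+0=10,  q_0=10·0+1=1
a_1=2:  p_1=2·10+1=21,  q_1=2·1+0=2
fundamental: x₁=21, y₁=2  (since 441 − 110·4 = 1)
k=2:  x_2 = 21·21+110·2·2 = 881,  y_2 = 21·2+2·21 = 84
k=3:  x_3 = 21·881+110·2·84 = 36981,  y_3 = 21·84+2·881 = 3526
k=4:  x_4 = 21·36981+110·2·3526 = 1552321,  y_4 = 21·3526+2·36981 = 148008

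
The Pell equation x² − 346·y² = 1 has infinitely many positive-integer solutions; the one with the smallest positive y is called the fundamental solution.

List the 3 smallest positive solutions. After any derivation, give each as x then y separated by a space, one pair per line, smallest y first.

√346 → a₀=18, period (1,1,1,1,36); ℓ=5 odd so k=9
k=0  a_k=18  p_k/q_k = 18/1
k=1  a_k=1  p_k/q_k = 19/1
k=2  a_k=1  p_k/q_k = 37/2
…
k=4  a_k=1  p_k/q_k = 93/5
k=5  a_k=36  p_k/q_k = 3404/183
k=6  a_k=1  p_k/q_k = 3497/188
k=7  a_k=1  p_k/q_k = 6901/371
k=8  a_k=1  p_k/q_k = 10398/559
k=9  a_k=1  p_k/q_k = 17299/930
(x₁, y₁) = (17299, 930);  17299² − 346·930² = 1 ✓
k=2:  x_2 = 17299·17299+346·930·930 = 598510801,  y_2 = 17299·930+930·17299 = 32176140
k=3:  x_3 = 17299·598510801+346·930·32176140 = 20707276675699,  y_3 = 17299·32176140+930·598510801 = 1113230090790

17299 930
598510801 32176140
20707276675699 1113230090790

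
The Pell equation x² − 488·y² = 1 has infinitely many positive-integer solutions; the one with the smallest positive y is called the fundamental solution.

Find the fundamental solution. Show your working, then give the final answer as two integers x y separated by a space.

243 11

d=488: √d = [22; 11,44] (ℓ=2, even), read p_1/q_1
step 0: (22, 1)  from 22·(1,0) + (0,1)
step 1: (243, 11)  from 11·(22,1) + (1,0)
(x₁, y₁) = (243, 11);  243² − 488·11² = 1 ✓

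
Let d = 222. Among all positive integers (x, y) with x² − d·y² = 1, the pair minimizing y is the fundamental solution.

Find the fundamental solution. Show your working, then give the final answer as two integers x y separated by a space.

149 10

√222 → a₀=14, period (1,8,1,28); ℓ=4 even so k=3
k=0  a_k=14  p_k/q_k = 14/1
k=1  a_k=1  p_k/q_k = 15/1
k=2  a_k=8  p_k/q_k = 134/9
k=3  a_k=1  p_k/q_k = 149/10
fundamental: x₁=149, y₁=10  (since 22201 − 222·100 = 1)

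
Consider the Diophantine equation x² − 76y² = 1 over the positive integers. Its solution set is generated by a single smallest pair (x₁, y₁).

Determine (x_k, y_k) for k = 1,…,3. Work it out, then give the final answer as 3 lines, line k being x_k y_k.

d=76: √d = [8; 1,2,1,1,5,4,5,1,1,2,1,16] (ℓ=12, even), read p_11/q_11
step 0: (8, 1)  from 8·(1,0) + (0,1)
…
step 5: (340, 39)  from 5·(61,7) + (35,4)
…
step 8: (8866, 1017)  from 1·(7445,854) + (1421,163)
…
step 10: (41488, 4759)  from 2·(16311,1871) + (8866,1017)
step 11: (57799, 6630)  from 1·(41488,4759) + (16311,1871)
(x₁, y₁) = (57799, 6630);  57799² − 76·6630² = 1 ✓
k=2:  x_2 = 57799·57799+76·6630·6630 = 6681448801,  y_2 = 57799·6630+6630·57799 = 766414740
k=3:  x_3 = 57799·6681448801+76·6630·766414740 = 772362118440199,  y_3 = 57799·766414740+6630·6681448801 = 88596011107890

57799 6630
6681448801 766414740
772362118440199 88596011107890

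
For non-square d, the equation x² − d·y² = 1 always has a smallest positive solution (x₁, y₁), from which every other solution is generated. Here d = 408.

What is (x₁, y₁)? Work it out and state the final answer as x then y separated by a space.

101 5

√408 = [20; 5,40, …], period ℓ=2 (even) → k=1
i=0: a=20 ⇒ p=20, q=1
i=1: a=5 ⇒ p=101, q=5
→ (101, 5).  Check: 101²=10201, 408·5²=10200, difference 1.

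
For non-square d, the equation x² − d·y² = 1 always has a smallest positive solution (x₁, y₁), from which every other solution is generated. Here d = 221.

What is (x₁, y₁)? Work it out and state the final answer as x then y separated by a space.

1665 112

√221 = [14; 1,6,2,6,1,28, …], period ℓ=6 (even) → k=5
step 0: (14, 1)  from 14·(1,0) + (0,1)
step 1: (15, 1)  from 1·(14,1) + (1,0)
…
step 3: (223, 15)  from 2·(104,7) + (15,1)
step 4: (1442, 97)  from 6·(223,15) + (104,7)
step 5: (1665, 112)  from 1·(1442,97) + (223,15)
(x₁, y₁) = (1665, 112);  1665² − 221·112² = 1 ✓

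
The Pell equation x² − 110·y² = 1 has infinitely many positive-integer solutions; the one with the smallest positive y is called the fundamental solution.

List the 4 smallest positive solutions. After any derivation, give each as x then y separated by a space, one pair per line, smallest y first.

21 2
881 84
36981 3526
1552321 148008

√110 → a₀=10, period (2,20); ℓ=2 even so k=1
k=0  a_k=10  p_k/q_k = 10/1
k=1  a_k=2  p_k/q_k = 21/2
(x₁, y₁) = (21, 2);  21² − 110·2² = 1 ✓
(21+2√110)^2 = 881 + 84√110
(21+2√110)^3 = 36981 + 3526√110
(21+2√110)^4 = 1552321 + 148008√110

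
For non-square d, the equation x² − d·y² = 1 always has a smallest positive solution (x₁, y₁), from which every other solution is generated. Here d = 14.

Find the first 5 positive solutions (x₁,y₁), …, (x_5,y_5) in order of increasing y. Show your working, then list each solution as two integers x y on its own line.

15 4
449 120
13455 3596
403201 107760
12082575 3229204

√14 → a₀=3, period (1,2,1,6); ℓ=4 even so k=3
a_0=3:  p_0=3·1+0=3,  q_0=3·0+1=1
a_1=1:  p_1=1·3+1=4,  q_1=1·1+0=1
a_2=2:  p_2=2·4+3=11,  q_2=2·1+1=3
a_3=1:  p_3=1·11+4=15,  q_3=1·3+1=4
→ (15, 4).  Check: 15²=225, 14·4²=224, difference 1.
(15+4√14)^2 = 449 + 120√14
(15+4√14)^3 = 13455 + 3596√14
(15+4√14)^4 = 403201 + 107760√14
(15+4√14)^5 = 12082575 + 3229204√14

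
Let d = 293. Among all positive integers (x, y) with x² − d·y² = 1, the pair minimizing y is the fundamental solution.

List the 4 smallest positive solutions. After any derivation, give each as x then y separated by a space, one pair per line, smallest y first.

d=293: √d = [17; 8,1,1,8,34] (ℓ=5, odd), read p_9/q_9
i=0: a=17 ⇒ p=17, q=1
…
i=5: a=34 ⇒ p=84679, q=4947
i=6: a=8 ⇒ p=679914, q=39721
…
i=8: a=1 ⇒ p=1444507, q=84389
i=9: a=8 ⇒ p=12320649, q=719780
fundamental: x₁=12320649, y₁=719780  (since 151798391781201 − 293·518083248400 = 1)
(12320649+719780√293)^2 = 303596783562401 + 17736313474440√293
(12320649+719780√293)^3 = 7481018815602612315849 + 437045785745090703340√293
(12320649+719780√293)^4 = 184342013978870716056521769601 + 10769375446188914321717060880√293

12320649 719780
303596783562401 17736313474440
7481018815602612315849 437045785745090703340
184342013978870716056521769601 10769375446188914321717060880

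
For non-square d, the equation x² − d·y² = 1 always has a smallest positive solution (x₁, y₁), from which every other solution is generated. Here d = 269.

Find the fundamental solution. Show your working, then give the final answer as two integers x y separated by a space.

√269 → a₀=16, period (2,2,32); ℓ=3 odd so k=5
a_0=16:  p_0=16·1+0=16,  q_0=16·0+1=1
…
a_3=32:  p_3=32·82+33=2657,  q_3=32·5+2=162
a_4=2:  p_4=2·2657+82=5396,  q_4=2·162+5=329
a_5=2:  p_5=2·5396+2657=13449,  q_5=2·329+162=820
→ (13449, 820).  Check: 13449²=180875601, 269·820²=180875600, difference 1.

13449 820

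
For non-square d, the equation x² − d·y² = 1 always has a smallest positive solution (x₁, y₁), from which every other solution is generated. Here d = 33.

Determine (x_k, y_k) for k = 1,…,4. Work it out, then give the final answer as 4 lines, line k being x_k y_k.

d=33: √d = [5; 1,2,1,10] (ℓ=4, even), read p_3/q_3
i=0: a=5 ⇒ p=5, q=1
…
i=2: a=2 ⇒ p=17, q=3
i=3: a=1 ⇒ p=23, q=4
fundamental: x₁=23, y₁=4  (since 529 − 33·16 = 1)
n=2: (23,4)∘(23,4) = (23·23+33·4·4, 23·4+4·23) = (1057,184)
n=3: (1057,184)∘(23,4) = (23·1057+33·4·184, 23·184+4·1057) = (48599,8460)
n=4: (48599,8460)∘(23,4) = (23·48599+33·4·8460, 23·8460+4·48599) = (2234497,388976)

23 4
1057 184
48599 8460
2234497 388976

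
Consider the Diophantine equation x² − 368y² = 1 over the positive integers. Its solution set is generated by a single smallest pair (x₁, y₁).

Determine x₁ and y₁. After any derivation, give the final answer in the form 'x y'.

1151 60

√368 = [19; 5,2,5,38, …], period ℓ=4 (even) → k=3
i=0: a=19 ⇒ p=19, q=1
i=1: a=5 ⇒ p=96, q=5
i=2: a=2 ⇒ p=211, q=11
i=3: a=5 ⇒ p=1151, q=60
→ (1151, 60).  Check: 1151²=1324801, 368·60²=1324800, difference 1.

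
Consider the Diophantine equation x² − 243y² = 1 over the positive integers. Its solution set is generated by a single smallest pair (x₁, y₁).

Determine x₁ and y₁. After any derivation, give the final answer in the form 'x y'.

70226 4505

d=243: √d = [15; 1,1,2,3,15,3,2,1,1,30] (ℓ=10, even), read p_9/q_9
a_0=15:  p_0=15·1+0=15,  q_0=15·0+1=1
a_1=1:  p_1=1·15+1=16,  q_1=1·1+0=1
…
a_3=2:  p_3=2·31+16=78,  q_3=2·2+1=5
a_4=3:  p_4=3·78+31=265,  q_4=3·5+2=17
…
a_8=1:  p_8=1·28901+12424=41325,  q_8=1·1854+797=2651
a_9=1:  p_9=1·41325+28901=70226,  q_9=1·2651+1854=4505
→ (70226, 4505).  Check: 70226²=4931691076, 243·4505²=4931691075, difference 1.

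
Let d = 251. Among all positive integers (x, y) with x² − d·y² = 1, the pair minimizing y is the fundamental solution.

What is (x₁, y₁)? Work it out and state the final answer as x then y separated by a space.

3674890 231957

√251 → a₀=15, period (1,5,2,1,2,…,5,1,30); ℓ=14 even so k=13
step 0: (15, 1)  from 15·(1,0) + (0,1)
…
step 5: (808, 51)  from 2·(301,19) + (206,13)
step 6: (1917, 121)  from 2·(808,51) + (301,19)
…
step 9: (151649, 9572)  from 2·(61043,3853) + (29563,1866)
…
step 12: (3097857, 195535)  from 5·(577033,36422) + (212692,13425)
step 13: (3674890, 231957)  from 1·(3097857,195535) + (577033,36422)
(x₁, y₁) = (3674890, 231957);  3674890² − 251·231957² = 1 ✓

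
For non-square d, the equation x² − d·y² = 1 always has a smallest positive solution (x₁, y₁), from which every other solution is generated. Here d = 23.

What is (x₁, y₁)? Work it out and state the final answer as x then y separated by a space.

24 5

d=23: √d = [4; 1,3,1,8] (ℓ=4, even), read p_3/q_3
step 0: (4, 1)  from 4·(1,0) + (0,1)
…
step 2: (19, 4)  from 3·(5,1) + (4,1)
step 3: (24, 5)  from 1·(19,4) + (5,1)
→ (24, 5).  Check: 24²=576, 23·5²=575, difference 1.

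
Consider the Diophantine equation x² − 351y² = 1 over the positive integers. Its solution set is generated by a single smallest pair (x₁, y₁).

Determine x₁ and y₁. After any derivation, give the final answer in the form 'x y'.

√351 → a₀=18, period (1,2,1,3,2,2,2,3,1,2,1,36); ℓ=12 even so k=11
i=0: a=18 ⇒ p=18, q=1
…
i=4: a=3 ⇒ p=281, q=15
i=5: a=2 ⇒ p=637, q=34
…
i=7: a=2 ⇒ p=3747, q=200
i=8: a=3 ⇒ p=12796, q=683
i=9: a=1 ⇒ p=16543, q=883
i=10: a=2 ⇒ p=45882, q=2449
i=11: a=1 ⇒ p=62425, q=3332
→ (62425, 3332).  Check: 62425²=3896880625, 351·3332²=3896880624, difference 1.

62425 3332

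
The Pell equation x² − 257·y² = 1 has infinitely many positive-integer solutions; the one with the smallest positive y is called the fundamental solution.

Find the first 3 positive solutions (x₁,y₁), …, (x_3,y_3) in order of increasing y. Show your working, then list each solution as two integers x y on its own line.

513 32
526337 32832
540021249 33685600

√257 = [16; 32, …], period ℓ=1 (odd) → k=1
step 0: (16, 1)  from 16·(1,0) + (0,1)
step 1: (513, 32)  from 32·(16,1) + (1,0)
(x₁, y₁) = (513, 32);  513² − 257·32² = 1 ✓
k=2:  x_2 = 513·513+257·32·32 = 526337,  y_2 = 513·32+32·513 = 32832
k=3:  x_3 = 513·526337+257·32·32832 = 540021249,  y_3 = 513·32832+32·526337 = 33685600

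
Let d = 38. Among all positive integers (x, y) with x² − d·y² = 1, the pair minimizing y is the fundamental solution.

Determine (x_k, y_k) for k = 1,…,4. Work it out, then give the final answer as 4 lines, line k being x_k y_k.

√38 → a₀=6, period (6,12); ℓ=2 even so k=1
i=0: a=6 ⇒ p=6, q=1
i=1: a=6 ⇒ p=37, q=6
fundamental: x₁=37, y₁=6  (since 1369 − 38·36 = 1)
(37+6√38)^2 = 2737 + 444√38
(37+6√38)^3 = 202501 + 32850√38
(37+6√38)^4 = 14982337 + 2430456√38

37 6
2737 444
202501 32850
14982337 2430456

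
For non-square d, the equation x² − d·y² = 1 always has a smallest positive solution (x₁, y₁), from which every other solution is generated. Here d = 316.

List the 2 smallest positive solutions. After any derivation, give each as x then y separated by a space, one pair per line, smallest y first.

12799 720
327628801 18430560

√316 → a₀=17, period (1,3,2,8,2,3,1,34); ℓ=8 even so k=7
step 0: (17, 1)  from 17·(1,0) + (0,1)
step 1: (18, 1)  from 1·(17,1) + (1,0)
…
step 6: (9937, 559)  from 3·(2862,161) + (1351,76)
step 7: (12799, 720)  from 1·(9937,559) + (2862,161)
(x₁, y₁) = (12799, 720);  12799² − 316·720² = 1 ✓
n=2: (12799,720)∘(12799,720) = (12799·12799+316·720·720, 12799·720+720·12799) = (327628801,18430560)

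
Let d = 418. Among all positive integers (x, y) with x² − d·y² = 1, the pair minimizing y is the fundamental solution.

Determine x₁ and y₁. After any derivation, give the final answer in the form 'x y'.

33857 1656

√418 → a₀=20, period (2,4,20,4,2,40); ℓ=6 even so k=5
a_0=20:  p_0=20·1+0=20,  q_0=20·0+1=1
…
a_2=4:  p_2=4·41+20=184,  q_2=4·2+1=9
a_3=20:  p_3=20·184+41=3721,  q_3=20·9+2=182
a_4=4:  p_4=4·3721+184=15068,  q_4=4·182+9=737
a_5=2:  p_5=2·15068+3721=33857,  q_5=2·737+182=1656
(x₁, y₁) = (33857, 1656);  33857² − 418·1656² = 1 ✓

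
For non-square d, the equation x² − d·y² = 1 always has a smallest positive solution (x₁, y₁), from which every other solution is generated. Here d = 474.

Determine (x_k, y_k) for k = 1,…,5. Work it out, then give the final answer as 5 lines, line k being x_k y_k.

√474 → a₀=21, period (1,3,2,1,1,…,3,1,42); ℓ=14 even so k=13
i=0: a=21 ⇒ p=21, q=1
i=1: a=1 ⇒ p=22, q=1
i=2: a=3 ⇒ p=87, q=4
i=3: a=2 ⇒ p=196, q=9
i=4: a=1 ⇒ p=283, q=13
…
i=6: a=1 ⇒ p=762, q=35
i=7: a=6 ⇒ p=5051, q=232
i=8: a=1 ⇒ p=5813, q=267
i=9: a=1 ⇒ p=10864, q=499
i=10: a=1 ⇒ p=16677, q=766
i=11: a=2 ⇒ p=44218, q=2031
i=12: a=3 ⇒ p=149331, q=6859
i=13: a=1 ⇒ p=193549, q=8890
(x₁, y₁) = (193549, 8890);  193549² − 474·8890² = 1 ✓
k=2:  x_2 = 193549·193549+474·8890·8890 = 74922430801,  y_2 = 193549·8890+8890·193549 = 3441301220
k=3:  x_3 = 193549·74922430801+474·8890·3441301220 = 29002323118011949,  y_3 = 193549·3441301220+8890·74922430801 = 1332120819650670
k=4:  x_4 = 193549·29002323118011949+474·8890·1332120819650670 = 11226741274261267003201,  y_4 = 193549·1332120819650670+8890·29002323118011949 = 515661305041693754440
k=5:  x_5 = 193549·11226741274261267003201+474·8890·515661305041693754440 = 4345849093754985611287088749,  y_5 = 193549·515661305041693754440+8890·11226741274261267003201 = 199611459857697448136564450

193549 8890
74922430801 3441301220
29002323118011949 1332120819650670
11226741274261267003201 515661305041693754440
4345849093754985611287088749 199611459857697448136564450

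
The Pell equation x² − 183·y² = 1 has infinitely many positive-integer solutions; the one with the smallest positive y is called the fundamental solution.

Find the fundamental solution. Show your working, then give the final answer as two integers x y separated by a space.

487 36

√183 = [13; 1,1,8,1,1,26, …], period ℓ=6 (even) → k=5
a_0=13:  p_0=13·1+0=13,  q_0=13·0+1=1
…
a_2=1:  p_2=1·14+13=27,  q_2=1·1+1=2
…
a_4=1:  p_4=1·230+27=257,  q_4=1·17+2=19
a_5=1:  p_5=1·257+230=487,  q_5=1·19+17=36
(x₁, y₁) = (487, 36);  487² − 183·36² = 1 ✓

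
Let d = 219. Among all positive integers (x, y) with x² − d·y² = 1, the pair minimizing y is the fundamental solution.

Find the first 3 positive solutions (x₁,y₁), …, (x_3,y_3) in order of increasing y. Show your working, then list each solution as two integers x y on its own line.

√219 → a₀=14, period (1,3,1,28); ℓ=4 even so k=3
k=0  a_k=14  p_k/q_k = 14/1
k=1  a_k=1  p_k/q_k = 15/1
k=2  a_k=3  p_k/q_k = 59/4
k=3  a_k=1  p_k/q_k = 74/5
(x₁, y₁) = (74, 5);  74² − 219·5² = 1 ✓
n=2: (74,5)∘(74,5) = (74·74+219·5·5, 74·5+5·74) = (10951,740)
n=3: (10951,740)∘(74,5) = (74·10951+219·5·740, 74·740+5·10951) = (1620674,109515)

74 5
10951 740
1620674 109515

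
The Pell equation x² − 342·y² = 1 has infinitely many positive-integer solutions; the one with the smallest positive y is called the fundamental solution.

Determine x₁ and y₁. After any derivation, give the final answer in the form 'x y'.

37 2

√342 → a₀=18, period (2,36); ℓ=2 even so k=1
i=0: a=18 ⇒ p=18, q=1
i=1: a=2 ⇒ p=37, q=2
fundamental: x₁=37, y₁=2  (since 1369 − 342·4 = 1)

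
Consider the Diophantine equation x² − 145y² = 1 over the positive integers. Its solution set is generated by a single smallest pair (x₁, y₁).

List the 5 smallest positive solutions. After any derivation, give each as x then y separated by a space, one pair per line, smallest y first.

289 24
167041 13872
96549409 8017992
55805391361 4634385504
32255419657249 2678666803320

[12; 24] for √145; ℓ=1 ⇒ convergent index 1
i=0: a=12 ⇒ p=12, q=1
i=1: a=24 ⇒ p=289, q=24
(x₁, y₁) = (289, 24);  289² − 145·24² = 1 ✓
(x_2, y_2) = (289·289 + 145·24·24, 289·24 + 24·289) = (167041, 13872)
(x_3, y_3) = (289·167041 + 145·24·13872, 289·13872 + 24·167041) = (96549409, 8017992)
(x_4, y_4) = (289·96549409 + 145·24·8017992, 289·8017992 + 24·96549409) = (55805391361, 4634385504)
(x_5, y_5) = (289·55805391361 + 145·24·4634385504, 289·4634385504 + 24·55805391361) = (32255419657249, 2678666803320)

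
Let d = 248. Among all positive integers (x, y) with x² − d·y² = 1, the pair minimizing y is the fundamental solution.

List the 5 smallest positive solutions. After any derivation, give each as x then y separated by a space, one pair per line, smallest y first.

[15; 1,2,1,30] for √248; ℓ=4 ⇒ convergent index 3
i=0: a=15 ⇒ p=15, q=1
i=1: a=1 ⇒ p=16, q=1
i=2: a=2 ⇒ p=47, q=3
i=3: a=1 ⇒ p=63, q=4
→ (63, 4).  Check: 63²=3969, 248·4²=3968, difference 1.
(63+4√248)^2 = 7937 + 504√248
(63+4√248)^3 = 999999 + 63500√248
(63+4√248)^4 = 125991937 + 8000496√248
(63+4√248)^5 = 15873984063 + 1007998996√248

63 4
7937 504
999999 63500
125991937 8000496
15873984063 1007998996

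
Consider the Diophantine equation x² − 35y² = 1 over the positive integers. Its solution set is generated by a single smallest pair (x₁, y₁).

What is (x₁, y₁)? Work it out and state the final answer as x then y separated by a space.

[5; 1,10] for √35; ℓ=2 ⇒ convergent index 1
k=0  a_k=5  p_k/q_k = 5/1
k=1  a_k=1  p_k/q_k = 6/1
fundamental: x₁=6, y₁=1  (since 36 − 35·1 = 1)

6 1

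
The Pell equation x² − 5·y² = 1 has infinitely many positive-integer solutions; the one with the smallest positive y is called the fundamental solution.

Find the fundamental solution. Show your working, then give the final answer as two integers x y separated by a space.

[2; 4] for √5; ℓ=1 ⇒ convergent index 1
step 0: (2, 1)  from 2·(1,0) + (0,1)
step 1: (9, 4)  from 4·(2,1) + (1,0)
→ (9, 4).  Check: 9²=81, 5·4²=80, difference 1.

9 4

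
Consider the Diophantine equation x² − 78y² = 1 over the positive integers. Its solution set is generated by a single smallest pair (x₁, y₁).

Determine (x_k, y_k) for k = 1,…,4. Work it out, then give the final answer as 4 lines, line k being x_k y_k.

53 6
5617 636
595349 67410
63101377 7144824

d=78: √d = [8; 1,4,1,16] (ℓ=4, even), read p_3/q_3
a_0=8:  p_0=8·1+0=8,  q_0=8·0+1=1
a_1=1:  p_1=1·8+1=9,  q_1=1·1+0=1
a_2=4:  p_2=4·9+8=44,  q_2=4·1+1=5
a_3=1:  p_3=1·44+9=53,  q_3=1·5+1=6
→ (53, 6).  Check: 53²=2809, 78·6²=2808, difference 1.
k=2:  x_2 = 53·53+78·6·6 = 5617,  y_2 = 53·6+6·53 = 636
k=3:  x_3 = 53·5617+78·6·636 = 595349,  y_3 = 53·636+6·5617 = 67410
k=4:  x_4 = 53·595349+78·6·67410 = 63101377,  y_4 = 53·67410+6·595349 = 7144824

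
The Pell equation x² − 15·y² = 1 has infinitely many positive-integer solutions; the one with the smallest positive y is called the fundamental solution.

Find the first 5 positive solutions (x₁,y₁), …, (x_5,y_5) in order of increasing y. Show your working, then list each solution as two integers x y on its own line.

4 1
31 8
244 63
1921 496
15124 3905

√15 → a₀=3, period (1,6); ℓ=2 even so k=1
step 0: (3, 1)  from 3·(1,0) + (0,1)
step 1: (4, 1)  from 1·(3,1) + (1,0)
→ (4, 1).  Check: 4²=16, 15·1²=15, difference 1.
n=2: (4,1)∘(4,1) = (4·4+15·1·1, 4·1+1·4) = (31,8)
n=3: (31,8)∘(4,1) = (4·31+15·1·8, 4·8+1·31) = (244,63)
n=4: (244,63)∘(4,1) = (4·244+15·1·63, 4·63+1·244) = (1921,496)
n=5: (1921,496)∘(4,1) = (4·1921+15·1·496, 4·496+1·1921) = (15124,3905)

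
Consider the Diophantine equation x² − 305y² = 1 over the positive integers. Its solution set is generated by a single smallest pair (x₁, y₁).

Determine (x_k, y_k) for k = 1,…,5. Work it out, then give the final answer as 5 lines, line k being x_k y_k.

[17; 2,6,2,34] for √305; ℓ=4 ⇒ convergent index 3
step 0: (17, 1)  from 17·(1,0) + (0,1)
…
step 2: (227, 13)  from 6·(35,2) + (17,1)
step 3: (489, 28)  from 2·(227,13) + (35,2)
(x₁, y₁) = (489, 28);  489² − 305·28² = 1 ✓
k=2:  x_2 = 489·489+305·28·28 = 478241,  y_2 = 489·28+28·489 = 27384
k=3:  x_3 = 489·478241+305·28·27384 = 467719209,  y_3 = 489·27384+28·478241 = 26781524
k=4:  x_4 = 489·467719209+305·28·26781524 = 457428908161,  y_4 = 489·26781524+28·467719209 = 26192303088
k=5:  x_5 = 489·457428908161+305·28·26192303088 = 447365004462249,  y_5 = 489·26192303088+28·457428908161 = 25616045638540

489 28
478241 27384
467719209 26781524
457428908161 26192303088
447365004462249 25616045638540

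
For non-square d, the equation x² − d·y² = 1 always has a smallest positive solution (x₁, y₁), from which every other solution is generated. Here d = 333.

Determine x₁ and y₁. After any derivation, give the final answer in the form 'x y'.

√333 = [18; 4,36, …], period ℓ=2 (even) → k=1
a_0=18:  p_0=18·1+0=18,  q_0=18·0+1=1
a_1=4:  p_1=4·18+1=73,  q_1=4·1+0=4
→ (73, 4).  Check: 73²=5329, 333·4²=5328, difference 1.

73 4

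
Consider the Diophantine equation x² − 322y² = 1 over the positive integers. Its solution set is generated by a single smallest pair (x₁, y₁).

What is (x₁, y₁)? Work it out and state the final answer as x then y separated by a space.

√322 = [17; 1,16,1,34, …], period ℓ=4 (even) → k=3
k=0  a_k=17  p_k/q_k = 17/1
k=1  a_k=1  p_k/q_k = 18/1
k=2  a_k=16  p_k/q_k = 305/17
k=3  a_k=1  p_k/q_k = 323/18
fundamental: x₁=323, y₁=18  (since 104329 − 322·324 = 1)

323 18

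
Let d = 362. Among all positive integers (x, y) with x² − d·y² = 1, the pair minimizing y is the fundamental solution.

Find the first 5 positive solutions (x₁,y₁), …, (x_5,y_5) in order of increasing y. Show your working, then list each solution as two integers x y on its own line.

√362 → a₀=19, period (38); ℓ=1 odd so k=1
i=0: a=19 ⇒ p=19, q=1
i=1: a=38 ⇒ p=723, q=38
→ (723, 38).  Check: 723²=522729, 362·38²=522728, difference 1.
k=2:  x_2 = 723·723+362·38·38 = 1045457,  y_2 = 723·38+38·723 = 54948
k=3:  x_3 = 723·1045457+362·38·54948 = 1511730099,  y_3 = 723·54948+38·1045457 = 79454770
k=4:  x_4 = 723·1511730099+362·38·79454770 = 2185960677697,  y_4 = 723·79454770+38·1511730099 = 114891542472
k=5:  x_5 = 723·2185960677697+362·38·114891542472 = 3160897628219763,  y_5 = 723·114891542472+38·2185960677697 = 166133090959742

723 38
1045457 54948
1511730099 79454770
2185960677697 114891542472
3160897628219763 166133090959742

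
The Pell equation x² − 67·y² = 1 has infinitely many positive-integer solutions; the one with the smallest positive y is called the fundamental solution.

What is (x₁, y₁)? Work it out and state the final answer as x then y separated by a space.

48842 5967

√67 = [8; 5,2,1,1,7,1,1,2,5,16, …], period ℓ=10 (even) → k=9
step 0: (8, 1)  from 8·(1,0) + (0,1)
…
step 2: (90, 11)  from 2·(41,5) + (8,1)
step 3: (131, 16)  from 1·(90,11) + (41,5)
step 4: (221, 27)  from 1·(131,16) + (90,11)
step 5: (1678, 205)  from 7·(221,27) + (131,16)
…
step 8: (9053, 1106)  from 2·(3577,437) + (1899,232)
step 9: (48842, 5967)  from 5·(9053,1106) + (3577,437)
→ (48842, 5967).  Check: 48842²=2385540964, 67·5967²=2385540963, difference 1.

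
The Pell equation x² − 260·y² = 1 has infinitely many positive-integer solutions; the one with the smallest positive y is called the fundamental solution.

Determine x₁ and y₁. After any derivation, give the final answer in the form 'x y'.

129 8

[16; 8,32] for √260; ℓ=2 ⇒ convergent index 1
step 0: (16, 1)  from 16·(1,0) + (0,1)
step 1: (129, 8)  from 8·(16,1) + (1,0)
→ (129, 8).  Check: 129²=16641, 260·8²=16640, difference 1.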